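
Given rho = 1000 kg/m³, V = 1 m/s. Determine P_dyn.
Formula: P_{dyn} = \frac{1}{2} \rho V^2
P_dyn = 0.5·1000·1²/1000 = 0.5 kPa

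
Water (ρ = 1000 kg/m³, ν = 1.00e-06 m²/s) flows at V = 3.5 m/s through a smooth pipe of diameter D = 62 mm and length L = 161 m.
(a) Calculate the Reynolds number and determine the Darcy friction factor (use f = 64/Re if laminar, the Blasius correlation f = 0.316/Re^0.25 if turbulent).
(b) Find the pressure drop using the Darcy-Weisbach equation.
(a) Re = V·D/ν = 3.5·0.062/1.00e-06 = 217000 → turbulent (Re > 4000); f = 0.316/Re^0.25 = 0.316/217000^0.25 = 0.014641 (Blasius is strictly valid for Re ≲ 1e5; used here as the smooth-pipe estimate the problem specifies)
(b) Darcy-Weisbach: ΔP = f·(L/D)·½ρV²/1000 = 0.014641·(161/0.062)·½·1000·3.5²/1000 = 232.9 kPa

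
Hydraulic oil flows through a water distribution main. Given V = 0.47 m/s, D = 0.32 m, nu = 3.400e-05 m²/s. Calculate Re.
Formula: Re = \frac{V D}{\nu}
Re = 0.47·0.32/3.400e-05 = 4424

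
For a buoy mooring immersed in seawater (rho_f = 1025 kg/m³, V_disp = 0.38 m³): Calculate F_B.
Formula: F_B = \rho_f g V_{disp}
F_B = 1025·9.81·0.38 = 3821 N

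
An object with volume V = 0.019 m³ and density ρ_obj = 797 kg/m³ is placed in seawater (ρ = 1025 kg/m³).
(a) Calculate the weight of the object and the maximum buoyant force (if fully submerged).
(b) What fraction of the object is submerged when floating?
(a) W=rho_obj*g*V=797*9.81*0.019=148.6 N; F_B(max)=rho*g*V=1025*9.81*0.019=191.0 N
(b) Floating fraction=rho_obj/rho=797/1025=0.778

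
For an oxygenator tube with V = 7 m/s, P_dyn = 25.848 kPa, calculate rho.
Formula: P_{dyn} = \frac{1}{2} \rho V^2
Substituting knowns: 25.848 = 0.5·rho·7²/1000
Solving for rho: rho = 2·(25.848·1000)/7² = 1055 kg/m³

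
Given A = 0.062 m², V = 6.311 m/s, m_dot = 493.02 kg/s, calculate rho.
Formula: \dot{m} = \rho A V
Substituting knowns: 493.02 = rho·0.062·6.311
Solving for rho: rho = 493.02/(0.062·6.311) = 1260 kg/m³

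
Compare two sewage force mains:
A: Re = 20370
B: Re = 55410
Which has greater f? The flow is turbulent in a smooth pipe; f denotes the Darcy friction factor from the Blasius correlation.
f(A) = 0.02645, f(B) = 0.0206. Answer: A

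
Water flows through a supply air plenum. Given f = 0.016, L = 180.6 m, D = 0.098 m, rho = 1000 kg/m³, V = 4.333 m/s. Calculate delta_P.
Formula: \Delta P = f \frac{L}{D} \frac{\rho V^2}{2}
delta_P = 0.016·(180.6/0.098)·0.5·1000·4.333²/1000 = 276.8 kPa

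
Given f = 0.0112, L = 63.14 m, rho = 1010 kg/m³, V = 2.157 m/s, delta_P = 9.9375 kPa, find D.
Formula: \Delta P = f \frac{L}{D} \frac{\rho V^2}{2}
Substituting knowns: 9.9375 = 0.0112·(63.14/D)·0.5·1010·2.157²/1000
Solving for D: D = 0.0112·63.14·0.5·1010·2.157²/(9.9375·1000) = 0.1672 m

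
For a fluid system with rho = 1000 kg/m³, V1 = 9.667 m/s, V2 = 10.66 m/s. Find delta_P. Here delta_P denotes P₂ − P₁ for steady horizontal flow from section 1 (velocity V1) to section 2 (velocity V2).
Formula: \Delta P = \frac{1}{2} \rho (V_1^2 - V_2^2)
delta_P = 0.5·1000·(9.667² − 10.66²)/1000 = -10.09 kPa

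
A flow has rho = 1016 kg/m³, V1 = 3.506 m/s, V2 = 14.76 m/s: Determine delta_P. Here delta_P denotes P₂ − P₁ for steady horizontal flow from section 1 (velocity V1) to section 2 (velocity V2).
Formula: \Delta P = \frac{1}{2} \rho (V_1^2 - V_2^2)
delta_P = 0.5·1016·(3.506² − 14.76²)/1000 = -104.4 kPa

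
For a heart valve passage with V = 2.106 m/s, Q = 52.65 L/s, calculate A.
Formula: Q = A V
Substituting knowns: 52.65 = A·2.106·1000
Solving for A: A = (52.65/1000)/2.106 = 0.025 m²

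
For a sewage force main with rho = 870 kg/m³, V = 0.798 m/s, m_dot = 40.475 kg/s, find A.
Formula: \dot{m} = \rho A V
Substituting knowns: 40.475 = 870·A·0.798
Solving for A: A = 40.475/(870·0.798) = 0.0583 m²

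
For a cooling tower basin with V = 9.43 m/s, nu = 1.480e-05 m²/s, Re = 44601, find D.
Formula: Re = \frac{V D}{\nu}
Substituting knowns: 44601 = 9.43·D/1.480e-05
Solving for D: D = 44601·1.480e-05/9.43 = 0.07 m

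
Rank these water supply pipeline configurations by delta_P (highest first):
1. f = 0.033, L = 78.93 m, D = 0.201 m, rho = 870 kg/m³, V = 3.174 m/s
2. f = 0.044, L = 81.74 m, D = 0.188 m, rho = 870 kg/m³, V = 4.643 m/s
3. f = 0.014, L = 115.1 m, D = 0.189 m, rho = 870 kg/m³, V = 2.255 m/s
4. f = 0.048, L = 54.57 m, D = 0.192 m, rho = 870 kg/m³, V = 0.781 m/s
Case 1: delta_P = 56.79 kPa
Case 2: delta_P = 179.4 kPa
Case 3: delta_P = 18.86 kPa
Case 4: delta_P = 3.62 kPa
Ranking (highest first): 2, 1, 3, 4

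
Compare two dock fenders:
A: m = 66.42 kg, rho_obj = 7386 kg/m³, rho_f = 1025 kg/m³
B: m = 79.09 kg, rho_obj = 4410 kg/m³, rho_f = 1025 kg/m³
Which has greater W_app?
W_app(A) = 561.2 N, W_app(B) = 595.5 N. Answer: B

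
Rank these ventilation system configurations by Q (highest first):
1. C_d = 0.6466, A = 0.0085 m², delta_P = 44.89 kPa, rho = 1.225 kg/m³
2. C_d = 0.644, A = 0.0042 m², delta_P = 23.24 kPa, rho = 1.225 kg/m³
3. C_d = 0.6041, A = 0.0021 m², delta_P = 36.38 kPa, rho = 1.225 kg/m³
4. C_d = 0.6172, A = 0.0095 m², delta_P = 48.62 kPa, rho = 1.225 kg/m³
Case 1: Q = 1488 L/s
Case 2: Q = 526.9 L/s
Case 3: Q = 309.2 L/s
Case 4: Q = 1652 L/s
Ranking (highest first): 4, 1, 2, 3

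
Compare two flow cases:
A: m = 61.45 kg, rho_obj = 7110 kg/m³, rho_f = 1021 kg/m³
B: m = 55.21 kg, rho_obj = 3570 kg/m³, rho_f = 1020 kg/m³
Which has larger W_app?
W_app(A) = 516.3 N, W_app(B) = 386.9 N. Answer: A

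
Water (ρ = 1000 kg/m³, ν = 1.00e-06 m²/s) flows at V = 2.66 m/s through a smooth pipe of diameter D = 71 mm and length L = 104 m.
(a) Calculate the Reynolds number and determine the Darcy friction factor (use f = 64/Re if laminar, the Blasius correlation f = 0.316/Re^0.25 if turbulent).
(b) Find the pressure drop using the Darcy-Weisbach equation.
(a) Re = V·D/ν = 2.66·0.071/1.00e-06 = 188860 → turbulent (Re > 4000); f = 0.316/Re^0.25 = 0.316/188860^0.25 = 0.015158 (Blasius is strictly valid for Re ≲ 1e5; used here as the smooth-pipe estimate the problem specifies)
(b) Darcy-Weisbach: ΔP = f·(L/D)·½ρV²/1000 = 0.015158·(104/0.071)·½·1000·2.66²/1000 = 78.55 kPa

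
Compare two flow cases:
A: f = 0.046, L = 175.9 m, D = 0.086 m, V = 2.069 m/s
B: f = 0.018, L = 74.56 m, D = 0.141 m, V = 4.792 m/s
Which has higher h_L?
h_L(A) = 20.53 m, h_L(B) = 11.14 m. Answer: A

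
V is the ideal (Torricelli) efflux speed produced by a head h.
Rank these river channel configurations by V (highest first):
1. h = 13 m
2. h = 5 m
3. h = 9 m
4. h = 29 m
Case 1: V = 15.97 m/s
Case 2: V = 9.905 m/s
Case 3: V = 13.29 m/s
Case 4: V = 23.85 m/s
Ranking (highest first): 4, 1, 3, 2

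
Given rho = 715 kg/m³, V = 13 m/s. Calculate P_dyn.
Formula: P_{dyn} = \frac{1}{2} \rho V^2
P_dyn = 0.5·715·13²/1000 = 60.42 kPa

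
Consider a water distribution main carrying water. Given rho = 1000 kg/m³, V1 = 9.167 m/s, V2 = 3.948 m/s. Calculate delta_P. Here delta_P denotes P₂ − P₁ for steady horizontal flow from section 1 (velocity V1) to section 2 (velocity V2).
Formula: \Delta P = \frac{1}{2} \rho (V_1^2 - V_2^2)
delta_P = 0.5·1000·(9.167² − 3.948²)/1000 = 34.22 kPa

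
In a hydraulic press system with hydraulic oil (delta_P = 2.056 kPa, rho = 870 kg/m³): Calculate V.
Formula: V = \sqrt{\frac{2 \Delta P}{\rho}}
V = √(2·(2.056·1000)/870) = 2.174 m/s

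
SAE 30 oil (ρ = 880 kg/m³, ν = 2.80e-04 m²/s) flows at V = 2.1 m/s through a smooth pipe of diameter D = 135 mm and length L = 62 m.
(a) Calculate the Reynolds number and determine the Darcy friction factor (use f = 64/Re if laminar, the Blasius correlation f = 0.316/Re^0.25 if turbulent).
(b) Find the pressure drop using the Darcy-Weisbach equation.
(a) Re = V·D/ν = 2.1·0.135/2.80e-04 = 1012.5 → laminar (Re < 2300); f = 64/Re = 64/1012.5 = 0.06321
(b) Darcy-Weisbach: ΔP = f·(L/D)·½ρV²/1000 = 0.06321·(62/0.135)·½·880·2.1²/1000 = 56.33 kPa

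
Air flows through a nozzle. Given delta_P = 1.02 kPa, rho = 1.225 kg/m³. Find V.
Formula: V = \sqrt{\frac{2 \Delta P}{\rho}}
V = √(2·(1.02·1000)/1.225) = 40.81 m/s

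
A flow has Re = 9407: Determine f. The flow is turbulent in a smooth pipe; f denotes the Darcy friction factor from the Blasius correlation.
Formula: f = \frac{0.316}{Re^{0.25}}
f = 0.316/9407^0.25 = 0.03209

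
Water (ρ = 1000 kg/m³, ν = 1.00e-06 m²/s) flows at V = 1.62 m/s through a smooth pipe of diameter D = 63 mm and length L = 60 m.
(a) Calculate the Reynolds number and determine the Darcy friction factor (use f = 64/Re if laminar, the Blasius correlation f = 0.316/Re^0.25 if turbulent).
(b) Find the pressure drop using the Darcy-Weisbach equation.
(a) Re = V·D/ν = 1.62·0.063/1.00e-06 = 102060 → turbulent (Re > 4000); f = 0.316/Re^0.25 = 0.316/102060^0.25 = 0.01768 (Blasius is strictly valid for Re ≲ 1e5; used here as the smooth-pipe estimate the problem specifies)
(b) Darcy-Weisbach: ΔP = f·(L/D)·½ρV²/1000 = 0.01768·(60/0.063)·½·1000·1.62²/1000 = 22.09 kPa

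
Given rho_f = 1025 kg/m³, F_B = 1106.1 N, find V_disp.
Formula: F_B = \rho_f g V_{disp}
Substituting knowns: 1106.1 = 1025·9.81·V_disp
Solving for V_disp: V_disp = 1106.1/(1025·9.81) = 0.11 m³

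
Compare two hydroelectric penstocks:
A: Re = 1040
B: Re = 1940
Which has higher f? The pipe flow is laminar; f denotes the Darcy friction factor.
f(A) = 0.06154, f(B) = 0.03299. Answer: A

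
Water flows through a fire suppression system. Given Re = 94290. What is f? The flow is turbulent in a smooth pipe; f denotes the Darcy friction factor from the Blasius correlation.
Formula: f = \frac{0.316}{Re^{0.25}}
f = 0.316/94290^0.25 = 0.01803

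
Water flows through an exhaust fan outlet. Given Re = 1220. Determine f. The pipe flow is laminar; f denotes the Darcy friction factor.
Formula: f = \frac{64}{Re}
f = 64/1220 = 0.05246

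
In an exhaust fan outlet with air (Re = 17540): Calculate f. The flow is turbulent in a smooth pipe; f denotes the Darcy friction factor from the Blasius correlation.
Formula: f = \frac{0.316}{Re^{0.25}}
f = 0.316/17540^0.25 = 0.02746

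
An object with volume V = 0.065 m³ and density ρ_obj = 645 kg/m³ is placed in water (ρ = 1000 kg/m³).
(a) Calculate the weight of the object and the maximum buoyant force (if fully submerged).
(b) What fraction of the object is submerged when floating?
(a) W=rho_obj*g*V=645*9.81*0.065=411.3 N; F_B(max)=rho*g*V=1000*9.81*0.065=637.6 N
(b) Floating fraction=rho_obj/rho=645/1000=0.645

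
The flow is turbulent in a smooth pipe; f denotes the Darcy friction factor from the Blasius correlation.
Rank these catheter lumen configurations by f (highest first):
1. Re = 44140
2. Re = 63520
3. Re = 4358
Case 1: f = 0.0218
Case 2: f = 0.0199
Case 3: f = 0.03889
Ranking (highest first): 3, 1, 2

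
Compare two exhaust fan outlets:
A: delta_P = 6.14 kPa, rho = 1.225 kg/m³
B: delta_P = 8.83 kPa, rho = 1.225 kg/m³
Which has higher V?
V(A) = 100.1 m/s, V(B) = 120.1 m/s. Answer: B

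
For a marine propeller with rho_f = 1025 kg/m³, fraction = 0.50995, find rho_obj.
Formula: f_{sub} = \frac{\rho_{obj}}{\rho_f}
Substituting knowns: 0.50995 = rho_obj/1025
Solving for rho_obj: rho_obj = 0.50995·1025 = 522.7 kg/m³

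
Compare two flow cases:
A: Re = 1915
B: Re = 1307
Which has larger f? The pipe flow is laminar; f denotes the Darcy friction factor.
f(A) = 0.03342, f(B) = 0.04897. Answer: B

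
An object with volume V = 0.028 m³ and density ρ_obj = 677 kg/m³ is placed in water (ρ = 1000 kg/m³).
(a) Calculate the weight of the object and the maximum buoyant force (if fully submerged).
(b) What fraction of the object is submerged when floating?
(a) W=rho_obj*g*V=677*9.81*0.028=186.0 N; F_B(max)=rho*g*V=1000*9.81*0.028=274.7 N
(b) Floating fraction=rho_obj/rho=677/1000=0.677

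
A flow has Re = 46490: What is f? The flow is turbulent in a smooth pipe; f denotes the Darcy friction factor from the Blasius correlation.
Formula: f = \frac{0.316}{Re^{0.25}}
f = 0.316/46490^0.25 = 0.02152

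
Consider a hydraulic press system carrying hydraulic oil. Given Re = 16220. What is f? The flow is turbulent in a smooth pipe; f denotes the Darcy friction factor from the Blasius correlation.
Formula: f = \frac{0.316}{Re^{0.25}}
f = 0.316/16220^0.25 = 0.028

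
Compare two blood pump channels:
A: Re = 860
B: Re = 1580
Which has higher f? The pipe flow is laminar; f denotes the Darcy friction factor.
f(A) = 0.07442, f(B) = 0.04051. Answer: A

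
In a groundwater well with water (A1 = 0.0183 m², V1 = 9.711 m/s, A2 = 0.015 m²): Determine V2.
Formula: V_2 = \frac{A_1 V_1}{A_2}
V2 = 0.0183·9.711/0.015 = 11.85 m/s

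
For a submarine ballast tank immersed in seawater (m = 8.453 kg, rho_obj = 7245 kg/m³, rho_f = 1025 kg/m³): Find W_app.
Formula: W_{app} = mg\left(1 - \frac{\rho_f}{\rho_{obj}}\right)
W_app = 8.453·9.81·(1 − 1025/7245) = 71.19 N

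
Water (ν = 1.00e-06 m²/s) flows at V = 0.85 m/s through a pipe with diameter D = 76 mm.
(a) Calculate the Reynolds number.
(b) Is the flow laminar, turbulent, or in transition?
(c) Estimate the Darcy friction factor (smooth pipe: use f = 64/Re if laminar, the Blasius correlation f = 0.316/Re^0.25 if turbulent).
(a) Re = V·D/ν = 0.85·0.076/1.00e-06 = 64600
(b) Flow regime: turbulent (Re > 4000)
(c) Friction factor: f = 0.316/Re^0.25 = 0.316/64600^0.25 = 0.01982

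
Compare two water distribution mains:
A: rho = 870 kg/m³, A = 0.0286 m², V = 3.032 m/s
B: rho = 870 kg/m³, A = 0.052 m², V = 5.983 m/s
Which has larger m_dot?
m_dot(A) = 75.44 kg/s, m_dot(B) = 270.7 kg/s. Answer: B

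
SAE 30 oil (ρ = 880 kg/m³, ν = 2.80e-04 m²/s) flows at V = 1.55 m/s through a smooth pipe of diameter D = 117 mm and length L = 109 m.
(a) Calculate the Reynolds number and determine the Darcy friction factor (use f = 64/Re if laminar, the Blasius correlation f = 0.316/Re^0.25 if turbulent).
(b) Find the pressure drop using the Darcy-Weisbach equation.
(a) Re = V·D/ν = 1.55·0.117/2.80e-04 = 647.68 → laminar (Re < 2300); f = 64/Re = 64/647.68 = 0.098814
(b) Darcy-Weisbach: ΔP = f·(L/D)·½ρV²/1000 = 0.098814·(109/0.117)·½·880·1.55²/1000 = 97.31 kPa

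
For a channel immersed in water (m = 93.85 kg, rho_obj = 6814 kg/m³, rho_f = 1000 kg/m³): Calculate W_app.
Formula: W_{app} = mg\left(1 - \frac{\rho_f}{\rho_{obj}}\right)
W_app = 93.85·9.81·(1 − 1000/6814) = 785.6 N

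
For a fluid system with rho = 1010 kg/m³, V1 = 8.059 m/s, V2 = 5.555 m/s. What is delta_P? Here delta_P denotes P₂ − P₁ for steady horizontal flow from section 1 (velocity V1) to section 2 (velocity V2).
Formula: \Delta P = \frac{1}{2} \rho (V_1^2 - V_2^2)
delta_P = 0.5·1010·(8.059² − 5.555²)/1000 = 17.22 kPa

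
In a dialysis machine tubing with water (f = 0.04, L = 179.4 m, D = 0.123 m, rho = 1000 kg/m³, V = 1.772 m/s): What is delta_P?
Formula: \Delta P = f \frac{L}{D} \frac{\rho V^2}{2}
delta_P = 0.04·(179.4/0.123)·0.5·1000·1.772²/1000 = 91.6 kPa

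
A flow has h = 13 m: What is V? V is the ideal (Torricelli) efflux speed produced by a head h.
Formula: V = \sqrt{2 g h}
V = √(2·9.81·13) = 15.97 m/s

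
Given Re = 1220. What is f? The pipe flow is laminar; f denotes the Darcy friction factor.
Formula: f = \frac{64}{Re}
f = 64/1220 = 0.05246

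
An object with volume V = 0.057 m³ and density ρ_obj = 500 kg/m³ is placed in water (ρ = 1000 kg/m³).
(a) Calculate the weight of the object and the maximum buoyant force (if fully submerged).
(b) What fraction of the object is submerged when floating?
(a) W=rho_obj*g*V=500*9.81*0.057=279.6 N; F_B(max)=rho*g*V=1000*9.81*0.057=559.2 N
(b) Floating fraction=rho_obj/rho=500/1000=0.500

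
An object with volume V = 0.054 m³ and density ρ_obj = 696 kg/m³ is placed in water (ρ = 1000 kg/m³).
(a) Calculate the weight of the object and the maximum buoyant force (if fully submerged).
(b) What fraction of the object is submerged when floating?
(a) W=rho_obj*g*V=696*9.81*0.054=368.7 N; F_B(max)=rho*g*V=1000*9.81*0.054=529.7 N
(b) Floating fraction=rho_obj/rho=696/1000=0.696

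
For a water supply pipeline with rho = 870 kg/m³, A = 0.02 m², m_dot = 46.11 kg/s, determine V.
Formula: \dot{m} = \rho A V
Substituting knowns: 46.11 = 870·0.02·V
Solving for V: V = 46.11/(870·0.02) = 2.65 m/s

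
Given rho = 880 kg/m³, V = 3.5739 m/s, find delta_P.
Formula: V = \sqrt{\frac{2 \Delta P}{\rho}}
Substituting knowns: 3.5739 = √(2·(delta_P·1000)/880)
Solving for delta_P: delta_P = 3.5739²·880/2/1000 = 5.62 kPa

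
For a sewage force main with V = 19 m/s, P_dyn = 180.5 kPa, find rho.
Formula: P_{dyn} = \frac{1}{2} \rho V^2
Substituting knowns: 180.5 = 0.5·rho·19²/1000
Solving for rho: rho = 2·(180.5·1000)/19² = 1000 kg/m³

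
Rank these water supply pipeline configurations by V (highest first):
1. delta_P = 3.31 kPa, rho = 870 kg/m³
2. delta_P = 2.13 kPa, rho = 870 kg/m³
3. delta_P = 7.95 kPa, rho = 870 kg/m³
Case 1: V = 2.758 m/s
Case 2: V = 2.213 m/s
Case 3: V = 4.275 m/s
Ranking (highest first): 3, 1, 2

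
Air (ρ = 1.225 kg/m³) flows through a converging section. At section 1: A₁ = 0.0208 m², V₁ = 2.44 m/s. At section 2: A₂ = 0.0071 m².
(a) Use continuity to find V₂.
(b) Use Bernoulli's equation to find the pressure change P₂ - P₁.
(a) Continuity: A₁V₁=A₂V₂ -> V₂=A₁V₁/A₂=0.0208*2.44/0.0071=7.15 m/s
(b) Bernoulli: P₂-P₁=0.5*rho*(V₁^2-V₂^2)/1000=0.5*1.225*(2.44^2-7.15^2)/1000=-0.02767 kPa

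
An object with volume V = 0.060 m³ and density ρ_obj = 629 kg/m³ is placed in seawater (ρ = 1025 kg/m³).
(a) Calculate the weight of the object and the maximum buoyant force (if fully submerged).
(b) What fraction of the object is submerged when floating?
(a) W=rho_obj*g*V=629*9.81*0.060=370.2 N; F_B(max)=rho*g*V=1025*9.81*0.060=603.3 N
(b) Floating fraction=rho_obj/rho=629/1025=0.614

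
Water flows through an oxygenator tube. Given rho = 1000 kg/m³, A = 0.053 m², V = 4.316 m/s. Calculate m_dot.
Formula: \dot{m} = \rho A V
m_dot = 1000·0.053·4.316 = 228.7 kg/s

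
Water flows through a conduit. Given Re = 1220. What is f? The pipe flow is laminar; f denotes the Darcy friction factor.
Formula: f = \frac{64}{Re}
f = 64/1220 = 0.05246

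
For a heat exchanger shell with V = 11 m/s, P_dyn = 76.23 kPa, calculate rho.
Formula: P_{dyn} = \frac{1}{2} \rho V^2
Substituting knowns: 76.23 = 0.5·rho·11²/1000
Solving for rho: rho = 2·(76.23·1000)/11² = 1260 kg/m³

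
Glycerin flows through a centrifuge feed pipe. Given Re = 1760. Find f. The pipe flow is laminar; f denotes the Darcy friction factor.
Formula: f = \frac{64}{Re}
f = 64/1760 = 0.03636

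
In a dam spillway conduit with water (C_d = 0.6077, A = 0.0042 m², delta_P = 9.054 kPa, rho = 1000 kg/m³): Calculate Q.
Formula: Q = C_d A \sqrt{\frac{2 \Delta P}{\rho}}
Q = 0.6077·0.0042·√(2·(9.054·1000)/1000)·1000 = 10.86 L/s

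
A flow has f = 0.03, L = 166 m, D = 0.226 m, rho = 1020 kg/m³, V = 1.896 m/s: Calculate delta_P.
Formula: \Delta P = f \frac{L}{D} \frac{\rho V^2}{2}
delta_P = 0.03·(166/0.226)·0.5·1020·1.896²/1000 = 40.4 kPa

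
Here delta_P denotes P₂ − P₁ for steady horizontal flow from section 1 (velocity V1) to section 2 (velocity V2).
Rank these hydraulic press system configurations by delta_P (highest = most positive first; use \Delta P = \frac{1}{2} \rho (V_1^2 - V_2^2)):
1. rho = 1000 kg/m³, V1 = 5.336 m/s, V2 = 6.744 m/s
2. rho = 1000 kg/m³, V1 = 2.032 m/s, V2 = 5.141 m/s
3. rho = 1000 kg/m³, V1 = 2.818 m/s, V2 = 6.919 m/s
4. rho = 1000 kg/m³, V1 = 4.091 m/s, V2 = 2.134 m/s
Case 1: delta_P = -8.504 kPa
Case 2: delta_P = -11.15 kPa
Case 3: delta_P = -19.97 kPa
Case 4: delta_P = 6.091 kPa
Ranking (highest first): 4, 1, 2, 3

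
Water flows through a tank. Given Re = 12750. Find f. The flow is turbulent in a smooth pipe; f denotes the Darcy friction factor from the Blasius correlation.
Formula: f = \frac{0.316}{Re^{0.25}}
f = 0.316/12750^0.25 = 0.02974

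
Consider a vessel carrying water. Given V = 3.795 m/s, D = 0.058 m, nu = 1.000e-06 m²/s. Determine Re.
Formula: Re = \frac{V D}{\nu}
Re = 3.795·0.058/1.000e-06 = 220110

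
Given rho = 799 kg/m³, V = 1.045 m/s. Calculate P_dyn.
Formula: P_{dyn} = \frac{1}{2} \rho V^2
P_dyn = 0.5·799·1.045²/1000 = 0.4363 kPa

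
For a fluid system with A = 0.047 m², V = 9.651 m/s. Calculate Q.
Formula: Q = A V
Q = 0.047·9.651·1000 = 453.6 L/s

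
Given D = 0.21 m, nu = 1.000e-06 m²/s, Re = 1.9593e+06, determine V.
Formula: Re = \frac{V D}{\nu}
Substituting knowns: 1.9593e+06 = V·0.21/1.000e-06
Solving for V: V = 1.9593e+06·1.000e-06/0.21 = 9.33 m/s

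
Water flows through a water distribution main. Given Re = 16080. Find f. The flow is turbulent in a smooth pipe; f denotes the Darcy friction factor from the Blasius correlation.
Formula: f = \frac{0.316}{Re^{0.25}}
f = 0.316/16080^0.25 = 0.02806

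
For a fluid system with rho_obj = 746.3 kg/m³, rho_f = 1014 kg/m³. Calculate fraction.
Formula: f_{sub} = \frac{\rho_{obj}}{\rho_f}
fraction = 746.3/1014 = 0.736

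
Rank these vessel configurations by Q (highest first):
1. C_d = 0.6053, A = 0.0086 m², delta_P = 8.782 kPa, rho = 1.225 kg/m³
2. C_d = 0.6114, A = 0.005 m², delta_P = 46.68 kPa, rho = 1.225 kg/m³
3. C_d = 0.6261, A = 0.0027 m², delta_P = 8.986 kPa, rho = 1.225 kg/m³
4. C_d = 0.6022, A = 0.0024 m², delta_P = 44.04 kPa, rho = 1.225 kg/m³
Case 1: Q = 623.3 L/s
Case 2: Q = 843.9 L/s
Case 3: Q = 204.8 L/s
Case 4: Q = 387.5 L/s
Ranking (highest first): 2, 1, 4, 3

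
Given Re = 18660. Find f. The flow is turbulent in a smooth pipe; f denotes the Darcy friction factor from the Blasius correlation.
Formula: f = \frac{0.316}{Re^{0.25}}
f = 0.316/18660^0.25 = 0.02704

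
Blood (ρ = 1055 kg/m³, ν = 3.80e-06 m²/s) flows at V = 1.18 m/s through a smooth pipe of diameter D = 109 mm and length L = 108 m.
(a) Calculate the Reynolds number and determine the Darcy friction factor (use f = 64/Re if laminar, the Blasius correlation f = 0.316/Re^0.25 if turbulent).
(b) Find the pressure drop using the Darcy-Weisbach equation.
(a) Re = V·D/ν = 1.18·0.109/3.80e-06 = 33847 → turbulent (Re > 4000); f = 0.316/Re^0.25 = 0.316/33847^0.25 = 0.023297
(b) Darcy-Weisbach: ΔP = f·(L/D)·½ρV²/1000 = 0.023297·(108/0.109)·½·1055·1.18²/1000 = 16.95 kPa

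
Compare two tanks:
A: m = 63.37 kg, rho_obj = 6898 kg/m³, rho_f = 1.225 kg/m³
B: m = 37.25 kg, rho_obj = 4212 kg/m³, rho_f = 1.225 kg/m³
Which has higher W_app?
W_app(A) = 621.5 N, W_app(B) = 365.3 N. Answer: A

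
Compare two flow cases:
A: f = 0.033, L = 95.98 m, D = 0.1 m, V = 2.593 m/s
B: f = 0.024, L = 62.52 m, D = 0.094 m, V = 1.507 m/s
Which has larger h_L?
h_L(A) = 10.85 m, h_L(B) = 1.848 m. Answer: A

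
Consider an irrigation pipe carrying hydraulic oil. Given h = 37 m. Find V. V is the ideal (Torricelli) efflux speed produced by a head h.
Formula: V = \sqrt{2 g h}
V = √(2·9.81·37) = 26.94 m/s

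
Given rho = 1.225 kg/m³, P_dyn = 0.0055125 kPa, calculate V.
Formula: P_{dyn} = \frac{1}{2} \rho V^2
Substituting knowns: 0.0055125 = 0.5·1.225·V²/1000
Solving for V: V = √(2·(0.0055125·1000)/1.225) = 3 m/s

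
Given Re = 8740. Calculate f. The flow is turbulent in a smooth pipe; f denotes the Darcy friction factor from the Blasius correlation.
Formula: f = \frac{0.316}{Re^{0.25}}
f = 0.316/8740^0.25 = 0.03268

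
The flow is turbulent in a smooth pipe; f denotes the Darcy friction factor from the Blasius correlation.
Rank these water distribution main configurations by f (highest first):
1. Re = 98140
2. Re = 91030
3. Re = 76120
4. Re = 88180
Case 1: f = 0.01785
Case 2: f = 0.01819
Case 3: f = 0.01902
Case 4: f = 0.01834
Ranking (highest first): 3, 4, 2, 1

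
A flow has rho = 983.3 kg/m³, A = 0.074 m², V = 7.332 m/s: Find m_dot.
Formula: \dot{m} = \rho A V
m_dot = 983.3·0.074·7.332 = 533.5 kg/s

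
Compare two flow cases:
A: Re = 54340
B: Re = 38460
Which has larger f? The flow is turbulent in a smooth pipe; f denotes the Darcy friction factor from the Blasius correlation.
f(A) = 0.0207, f(B) = 0.02256. Answer: B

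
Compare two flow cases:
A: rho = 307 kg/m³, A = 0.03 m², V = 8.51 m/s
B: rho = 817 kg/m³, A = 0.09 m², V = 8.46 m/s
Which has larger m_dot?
m_dot(A) = 78.38 kg/s, m_dot(B) = 622.1 kg/s. Answer: B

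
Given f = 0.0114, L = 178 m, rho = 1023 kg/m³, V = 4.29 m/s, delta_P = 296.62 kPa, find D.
Formula: \Delta P = f \frac{L}{D} \frac{\rho V^2}{2}
Substituting knowns: 296.62 = 0.0114·(178/D)·0.5·1023·4.29²/1000
Solving for D: D = 0.0114·178·0.5·1023·4.29²/(296.62·1000) = 0.0644 m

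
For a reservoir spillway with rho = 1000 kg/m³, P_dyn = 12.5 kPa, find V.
Formula: P_{dyn} = \frac{1}{2} \rho V^2
Substituting knowns: 12.5 = 0.5·1000·V²/1000
Solving for V: V = √(2·(12.5·1000)/1000) = 5 m/s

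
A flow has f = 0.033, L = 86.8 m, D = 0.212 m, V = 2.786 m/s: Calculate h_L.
Formula: h_L = f \frac{L}{D} \frac{V^2}{2g}
h_L = 0.033·(86.8/0.212)·2.786²/(2·9.81) = 5.345 m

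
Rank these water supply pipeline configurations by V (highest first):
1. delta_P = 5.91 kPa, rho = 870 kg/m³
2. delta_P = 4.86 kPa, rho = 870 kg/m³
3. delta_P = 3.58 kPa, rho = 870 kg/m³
Case 1: V = 3.686 m/s
Case 2: V = 3.343 m/s
Case 3: V = 2.869 m/s
Ranking (highest first): 1, 2, 3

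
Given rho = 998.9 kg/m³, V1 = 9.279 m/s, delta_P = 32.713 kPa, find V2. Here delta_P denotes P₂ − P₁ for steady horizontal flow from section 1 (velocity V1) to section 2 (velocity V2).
Formula: \Delta P = \frac{1}{2} \rho (V_1^2 - V_2^2)
Substituting knowns: 32.713 = 0.5·998.9·(9.279² − V2²)/1000
Solving for V2: V2 = √(9.279² − 2·(32.713·1000)/998.9) = 4.539 m/s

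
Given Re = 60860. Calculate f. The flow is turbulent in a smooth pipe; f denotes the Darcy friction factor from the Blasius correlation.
Formula: f = \frac{0.316}{Re^{0.25}}
f = 0.316/60860^0.25 = 0.02012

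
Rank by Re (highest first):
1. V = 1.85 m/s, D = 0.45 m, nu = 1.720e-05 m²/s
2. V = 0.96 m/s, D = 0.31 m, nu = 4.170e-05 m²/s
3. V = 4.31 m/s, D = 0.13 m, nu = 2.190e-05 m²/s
Case 1: Re = 48401
Case 2: Re = 7137
Case 3: Re = 25584
Ranking (highest first): 1, 3, 2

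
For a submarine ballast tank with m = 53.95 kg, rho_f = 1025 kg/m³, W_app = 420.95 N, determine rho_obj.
Formula: W_{app} = mg\left(1 - \frac{\rho_f}{\rho_{obj}}\right)
Substituting knowns: 420.95 = 53.95·9.81·(1 − 1025/rho_obj)
Solving for rho_obj: rho_obj = 1025/(1 − 420.95/(53.95·9.81)) = 5009 kg/m³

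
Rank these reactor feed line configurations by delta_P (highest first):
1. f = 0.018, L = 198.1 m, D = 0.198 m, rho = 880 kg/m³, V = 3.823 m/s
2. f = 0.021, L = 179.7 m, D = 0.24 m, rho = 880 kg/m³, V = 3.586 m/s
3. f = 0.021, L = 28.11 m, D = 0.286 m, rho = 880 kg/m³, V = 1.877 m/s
Case 1: delta_P = 115.8 kPa
Case 2: delta_P = 88.97 kPa
Case 3: delta_P = 3.2 kPa
Ranking (highest first): 1, 2, 3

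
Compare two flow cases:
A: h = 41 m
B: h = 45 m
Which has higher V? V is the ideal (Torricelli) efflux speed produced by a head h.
V(A) = 28.36 m/s, V(B) = 29.71 m/s. Answer: B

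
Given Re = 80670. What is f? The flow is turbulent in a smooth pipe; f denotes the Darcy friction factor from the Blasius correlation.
Formula: f = \frac{0.316}{Re^{0.25}}
f = 0.316/80670^0.25 = 0.01875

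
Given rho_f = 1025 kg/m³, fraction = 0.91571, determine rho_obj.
Formula: f_{sub} = \frac{\rho_{obj}}{\rho_f}
Substituting knowns: 0.91571 = rho_obj/1025
Solving for rho_obj: rho_obj = 0.91571·1025 = 938.6 kg/m³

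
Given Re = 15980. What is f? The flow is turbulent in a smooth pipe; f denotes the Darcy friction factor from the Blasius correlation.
Formula: f = \frac{0.316}{Re^{0.25}}
f = 0.316/15980^0.25 = 0.02811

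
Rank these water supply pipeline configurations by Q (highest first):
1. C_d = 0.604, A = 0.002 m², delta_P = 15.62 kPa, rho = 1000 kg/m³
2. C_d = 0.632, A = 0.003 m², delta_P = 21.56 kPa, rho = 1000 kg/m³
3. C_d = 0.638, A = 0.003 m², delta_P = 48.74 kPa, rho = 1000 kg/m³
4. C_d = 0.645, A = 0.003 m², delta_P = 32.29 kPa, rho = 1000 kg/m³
Case 1: Q = 6.752 L/s
Case 2: Q = 12.45 L/s
Case 3: Q = 18.9 L/s
Case 4: Q = 15.55 L/s
Ranking (highest first): 3, 4, 2, 1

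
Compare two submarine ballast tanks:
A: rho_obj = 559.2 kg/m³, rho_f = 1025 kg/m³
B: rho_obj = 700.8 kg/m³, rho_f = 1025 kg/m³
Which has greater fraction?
fraction(A) = 0.5456, fraction(B) = 0.6837. Answer: B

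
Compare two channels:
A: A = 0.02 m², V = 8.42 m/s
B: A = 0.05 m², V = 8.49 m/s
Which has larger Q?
Q(A) = 168.4 L/s, Q(B) = 424.5 L/s. Answer: B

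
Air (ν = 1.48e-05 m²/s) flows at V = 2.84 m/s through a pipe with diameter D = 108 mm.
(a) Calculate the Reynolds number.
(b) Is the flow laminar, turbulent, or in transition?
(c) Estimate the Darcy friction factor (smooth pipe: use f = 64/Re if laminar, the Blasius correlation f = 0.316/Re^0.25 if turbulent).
(a) Re = V·D/ν = 2.84·0.108/1.48e-05 = 20724
(b) Flow regime: turbulent (Re > 4000)
(c) Friction factor: f = 0.316/Re^0.25 = 0.316/20724^0.25 = 0.02634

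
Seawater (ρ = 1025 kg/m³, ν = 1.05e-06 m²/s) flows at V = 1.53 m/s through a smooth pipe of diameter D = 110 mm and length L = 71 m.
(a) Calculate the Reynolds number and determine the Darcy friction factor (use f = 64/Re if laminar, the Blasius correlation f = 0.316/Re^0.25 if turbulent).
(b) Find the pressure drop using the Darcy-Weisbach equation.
(a) Re = V·D/ν = 1.53·0.11/1.05e-06 = 160290 → turbulent (Re > 4000); f = 0.316/Re^0.25 = 0.316/160290^0.25 = 0.015793 (Blasius is strictly valid for Re ≲ 1e5; used here as the smooth-pipe estimate the problem specifies)
(b) Darcy-Weisbach: ΔP = f·(L/D)·½ρV²/1000 = 0.015793·(71/0.110)·½·1025·1.53²/1000 = 12.23 kPa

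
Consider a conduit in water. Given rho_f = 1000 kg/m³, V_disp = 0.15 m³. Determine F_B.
Formula: F_B = \rho_f g V_{disp}
F_B = 1000·9.81·0.15 = 1472 N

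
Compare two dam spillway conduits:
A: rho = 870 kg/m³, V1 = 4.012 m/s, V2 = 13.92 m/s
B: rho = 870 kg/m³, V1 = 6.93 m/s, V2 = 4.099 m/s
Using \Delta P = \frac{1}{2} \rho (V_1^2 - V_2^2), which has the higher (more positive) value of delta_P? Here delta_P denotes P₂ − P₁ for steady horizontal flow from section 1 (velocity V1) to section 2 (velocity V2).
delta_P(A) = -77.29 kPa, delta_P(B) = 13.58 kPa. Answer: B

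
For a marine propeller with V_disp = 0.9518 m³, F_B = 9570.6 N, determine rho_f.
Formula: F_B = \rho_f g V_{disp}
Substituting knowns: 9570.6 = rho_f·9.81·0.9518
Solving for rho_f: rho_f = 9570.6/(9.81·0.9518) = 1025 kg/m³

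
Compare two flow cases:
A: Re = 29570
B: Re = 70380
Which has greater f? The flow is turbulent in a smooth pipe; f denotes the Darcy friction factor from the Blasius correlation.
f(A) = 0.0241, f(B) = 0.0194. Answer: A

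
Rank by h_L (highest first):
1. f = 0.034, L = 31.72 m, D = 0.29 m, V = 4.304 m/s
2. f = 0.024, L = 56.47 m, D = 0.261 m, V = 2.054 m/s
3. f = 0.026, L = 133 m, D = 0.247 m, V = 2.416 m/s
Case 1: h_L = 3.511 m
Case 2: h_L = 1.117 m
Case 3: h_L = 4.165 m
Ranking (highest first): 3, 1, 2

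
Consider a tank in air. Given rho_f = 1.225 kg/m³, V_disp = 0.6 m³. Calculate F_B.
Formula: F_B = \rho_f g V_{disp}
F_B = 1.225·9.81·0.6 = 7.21 N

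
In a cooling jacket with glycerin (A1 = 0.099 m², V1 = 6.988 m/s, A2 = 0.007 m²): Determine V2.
Formula: V_2 = \frac{A_1 V_1}{A_2}
V2 = 0.099·6.988/0.007 = 98.83 m/s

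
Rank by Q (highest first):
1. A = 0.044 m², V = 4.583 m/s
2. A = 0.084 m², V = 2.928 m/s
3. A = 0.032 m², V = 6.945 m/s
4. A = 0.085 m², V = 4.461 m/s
Case 1: Q = 201.7 L/s
Case 2: Q = 246 L/s
Case 3: Q = 222.2 L/s
Case 4: Q = 379.2 L/s
Ranking (highest first): 4, 2, 3, 1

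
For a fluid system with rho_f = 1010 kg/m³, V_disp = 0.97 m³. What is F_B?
Formula: F_B = \rho_f g V_{disp}
F_B = 1010·9.81·0.97 = 9611 N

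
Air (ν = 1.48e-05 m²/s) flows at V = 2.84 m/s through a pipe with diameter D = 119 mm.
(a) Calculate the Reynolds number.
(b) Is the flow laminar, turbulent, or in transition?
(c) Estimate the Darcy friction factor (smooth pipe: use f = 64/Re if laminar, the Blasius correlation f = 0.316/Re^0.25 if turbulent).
(a) Re = V·D/ν = 2.84·0.119/1.48e-05 = 22835
(b) Flow regime: turbulent (Re > 4000)
(c) Friction factor: f = 0.316/Re^0.25 = 0.316/22835^0.25 = 0.02571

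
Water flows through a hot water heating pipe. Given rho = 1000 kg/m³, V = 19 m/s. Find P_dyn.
Formula: P_{dyn} = \frac{1}{2} \rho V^2
P_dyn = 0.5·1000·19²/1000 = 180.5 kPa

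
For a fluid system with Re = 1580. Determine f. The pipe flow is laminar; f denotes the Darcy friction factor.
Formula: f = \frac{64}{Re}
f = 64/1580 = 0.04051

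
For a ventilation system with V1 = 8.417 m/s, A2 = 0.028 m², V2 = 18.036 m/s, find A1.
Formula: V_2 = \frac{A_1 V_1}{A_2}
Substituting knowns: 18.036 = A1·8.417/0.028
Solving for A1: A1 = 18.036·0.028/8.417 = 0.06 m²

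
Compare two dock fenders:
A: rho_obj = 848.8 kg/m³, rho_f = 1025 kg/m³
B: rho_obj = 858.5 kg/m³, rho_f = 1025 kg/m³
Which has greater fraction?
fraction(A) = 0.8281, fraction(B) = 0.8376. Answer: B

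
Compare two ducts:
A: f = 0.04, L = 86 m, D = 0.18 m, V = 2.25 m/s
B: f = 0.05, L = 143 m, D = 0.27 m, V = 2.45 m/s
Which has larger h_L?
h_L(A) = 4.931 m, h_L(B) = 8.102 m. Answer: B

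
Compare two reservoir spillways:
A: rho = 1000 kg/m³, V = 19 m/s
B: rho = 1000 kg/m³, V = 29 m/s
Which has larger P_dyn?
P_dyn(A) = 180.5 kPa, P_dyn(B) = 420.5 kPa. Answer: B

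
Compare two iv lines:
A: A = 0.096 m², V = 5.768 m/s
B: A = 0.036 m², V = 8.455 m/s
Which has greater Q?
Q(A) = 553.7 L/s, Q(B) = 304.4 L/s. Answer: A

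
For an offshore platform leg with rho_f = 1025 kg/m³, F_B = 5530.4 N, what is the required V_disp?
Formula: F_B = \rho_f g V_{disp}
Substituting knowns: 5530.4 = 1025·9.81·V_disp
Solving for V_disp: V_disp = 5530.4/(1025·9.81) = 0.55 m³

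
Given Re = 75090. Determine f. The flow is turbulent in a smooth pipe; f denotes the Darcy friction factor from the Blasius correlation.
Formula: f = \frac{0.316}{Re^{0.25}}
f = 0.316/75090^0.25 = 0.01909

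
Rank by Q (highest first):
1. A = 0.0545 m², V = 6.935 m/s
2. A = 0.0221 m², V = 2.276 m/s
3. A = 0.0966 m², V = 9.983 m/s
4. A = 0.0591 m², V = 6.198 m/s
Case 1: Q = 378 L/s
Case 2: Q = 50.3 L/s
Case 3: Q = 964.4 L/s
Case 4: Q = 366.3 L/s
Ranking (highest first): 3, 1, 4, 2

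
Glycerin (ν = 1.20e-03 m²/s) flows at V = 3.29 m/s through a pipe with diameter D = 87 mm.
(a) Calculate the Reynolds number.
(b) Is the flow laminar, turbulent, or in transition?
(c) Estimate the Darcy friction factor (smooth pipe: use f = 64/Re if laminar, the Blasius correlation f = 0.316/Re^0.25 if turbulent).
(a) Re = V·D/ν = 3.29·0.087/1.20e-03 = 238.53
(b) Flow regime: laminar (Re < 2300)
(c) Friction factor: f = 64/Re = 64/238.53 = 0.2683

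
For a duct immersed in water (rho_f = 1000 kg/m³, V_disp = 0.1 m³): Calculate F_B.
Formula: F_B = \rho_f g V_{disp}
F_B = 1000·9.81·0.1 = 981 N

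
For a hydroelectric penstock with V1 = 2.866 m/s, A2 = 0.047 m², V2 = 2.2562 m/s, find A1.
Formula: V_2 = \frac{A_1 V_1}{A_2}
Substituting knowns: 2.2562 = A1·2.866/0.047
Solving for A1: A1 = 2.2562·0.047/2.866 = 0.037 m²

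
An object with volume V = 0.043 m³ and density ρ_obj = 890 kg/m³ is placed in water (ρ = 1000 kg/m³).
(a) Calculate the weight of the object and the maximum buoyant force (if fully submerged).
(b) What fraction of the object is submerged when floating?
(a) W=rho_obj*g*V=890*9.81*0.043=375.4 N; F_B(max)=rho*g*V=1000*9.81*0.043=421.8 N
(b) Floating fraction=rho_obj/rho=890/1000=0.890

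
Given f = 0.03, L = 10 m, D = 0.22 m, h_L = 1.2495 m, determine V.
Formula: h_L = f \frac{L}{D} \frac{V^2}{2g}
Substituting knowns: 1.2495 = 0.03·(10/0.22)·V²/(2·9.81)
Solving for V: V = √(1.2495·2·9.81/(0.03·(10/0.22))) = 4.24 m/s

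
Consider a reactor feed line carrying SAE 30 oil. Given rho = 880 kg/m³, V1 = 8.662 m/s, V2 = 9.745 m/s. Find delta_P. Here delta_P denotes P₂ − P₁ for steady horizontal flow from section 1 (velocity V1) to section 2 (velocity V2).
Formula: \Delta P = \frac{1}{2} \rho (V_1^2 - V_2^2)
delta_P = 0.5·880·(8.662² − 9.745²)/1000 = -8.771 kPa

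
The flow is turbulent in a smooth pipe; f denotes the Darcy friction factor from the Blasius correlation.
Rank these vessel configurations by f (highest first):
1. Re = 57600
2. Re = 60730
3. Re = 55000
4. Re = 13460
Case 1: f = 0.0204
Case 2: f = 0.02013
Case 3: f = 0.02063
Case 4: f = 0.02934
Ranking (highest first): 4, 3, 1, 2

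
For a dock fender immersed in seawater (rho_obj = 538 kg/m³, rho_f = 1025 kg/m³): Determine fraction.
Formula: f_{sub} = \frac{\rho_{obj}}{\rho_f}
fraction = 538/1025 = 0.5249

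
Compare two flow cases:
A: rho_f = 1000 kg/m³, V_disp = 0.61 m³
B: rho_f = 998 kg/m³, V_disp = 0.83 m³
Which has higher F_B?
F_B(A) = 5984 N, F_B(B) = 8126 N. Answer: B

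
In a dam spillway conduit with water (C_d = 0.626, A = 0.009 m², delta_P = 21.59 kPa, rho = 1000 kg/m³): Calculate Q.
Formula: Q = C_d A \sqrt{\frac{2 \Delta P}{\rho}}
Q = 0.626·0.009·√(2·(21.59·1000)/1000)·1000 = 37.02 L/s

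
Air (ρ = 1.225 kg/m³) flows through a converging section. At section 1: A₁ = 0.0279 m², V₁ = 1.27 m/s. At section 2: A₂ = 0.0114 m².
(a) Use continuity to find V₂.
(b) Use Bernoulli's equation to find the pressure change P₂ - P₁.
(a) Continuity: A₁V₁=A₂V₂ -> V₂=A₁V₁/A₂=0.0279*1.27/0.0114=3.11 m/s
(b) Bernoulli: P₂-P₁=0.5*rho*(V₁^2-V₂^2)/1000=0.5*1.225*(1.27^2-3.11^2)/1000=-0.004936 kPa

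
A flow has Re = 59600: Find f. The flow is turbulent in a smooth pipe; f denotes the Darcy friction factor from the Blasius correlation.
Formula: f = \frac{0.316}{Re^{0.25}}
f = 0.316/59600^0.25 = 0.02022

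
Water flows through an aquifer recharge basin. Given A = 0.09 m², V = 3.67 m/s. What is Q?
Formula: Q = A V
Q = 0.09·3.67·1000 = 330.3 L/s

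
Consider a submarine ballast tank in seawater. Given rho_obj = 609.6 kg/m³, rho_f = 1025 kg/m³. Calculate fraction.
Formula: f_{sub} = \frac{\rho_{obj}}{\rho_f}
fraction = 609.6/1025 = 0.5947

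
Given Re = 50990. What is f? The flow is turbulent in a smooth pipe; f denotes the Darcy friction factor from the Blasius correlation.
Formula: f = \frac{0.316}{Re^{0.25}}
f = 0.316/50990^0.25 = 0.02103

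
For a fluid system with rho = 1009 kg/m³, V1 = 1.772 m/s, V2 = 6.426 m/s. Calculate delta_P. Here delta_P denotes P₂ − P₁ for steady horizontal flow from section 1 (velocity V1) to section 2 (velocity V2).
Formula: \Delta P = \frac{1}{2} \rho (V_1^2 - V_2^2)
delta_P = 0.5·1009·(1.772² − 6.426²)/1000 = -19.25 kPa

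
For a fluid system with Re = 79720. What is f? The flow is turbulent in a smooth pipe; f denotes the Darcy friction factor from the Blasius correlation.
Formula: f = \frac{0.316}{Re^{0.25}}
f = 0.316/79720^0.25 = 0.01881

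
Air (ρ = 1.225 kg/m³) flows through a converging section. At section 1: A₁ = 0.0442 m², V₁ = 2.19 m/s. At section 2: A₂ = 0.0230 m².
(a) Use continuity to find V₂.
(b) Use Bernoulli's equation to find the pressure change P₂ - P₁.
(a) Continuity: A₁V₁=A₂V₂ -> V₂=A₁V₁/A₂=0.0442*2.19/0.0230=4.21 m/s
(b) Bernoulli: P₂-P₁=0.5*rho*(V₁^2-V₂^2)/1000=0.5*1.225*(2.19^2-4.21^2)/1000=-0.007918 kPa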